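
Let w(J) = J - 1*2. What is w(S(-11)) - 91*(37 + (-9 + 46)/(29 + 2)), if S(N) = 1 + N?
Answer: -108116/31 ≈ -3487.6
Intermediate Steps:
w(J) = -2 + J (w(J) = J - 2 = -2 + J)
w(S(-11)) - 91*(37 + (-9 + 46)/(29 + 2)) = (-2 + (1 - 11)) - 91*(37 + (-9 + 46)/(29 + 2)) = (-2 - 10) - 91*(37 + 37/31) = -12 - 91*(37 + 37*(1/31)) = -12 - 91*(37 + 37/31) = -12 - 91*1184/31 = -12 - 1*107744/31 = -12 - 107744/31 = -108116/31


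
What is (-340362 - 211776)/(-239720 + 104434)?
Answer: 12003/2941 ≈ 4.0813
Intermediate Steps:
(-340362 - 211776)/(-239720 + 104434) = -552138/(-135286) = -552138*(-1/135286) = 12003/2941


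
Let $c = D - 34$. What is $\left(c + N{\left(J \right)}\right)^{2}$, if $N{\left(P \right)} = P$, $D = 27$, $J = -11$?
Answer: $324$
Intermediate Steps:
$c = -7$ ($c = 27 - 34 = -7$)
$\left(c + N{\left(J \right)}\right)^{2} = \left(-7 - 11\right)^{2} = \left(-18\right)^{2} = 324$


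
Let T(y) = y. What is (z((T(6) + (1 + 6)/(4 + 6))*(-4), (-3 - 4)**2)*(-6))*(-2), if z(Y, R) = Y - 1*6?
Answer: -1968/5 ≈ -393.60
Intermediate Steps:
z(Y, R) = -6 + Y (z(Y, R) = Y - 6 = -6 + Y)
(z((T(6) + (1 + 6)/(4 + 6))*(-4), (-3 - 4)**2)*(-6))*(-2) = ((-6 + (6 + (1 + 6)/(4 + 6))*(-4))*(-6))*(-2) = ((-6 + (6 + 7/10)*(-4))*(-6))*(-2) = ((-6 + (67/10)*(-4))*(-6))*(-2) = ((-6 - 134/5)*(-6))*(-2) = -164/5*(-6)*(-2) = (984/5)*(-2) = -1968/5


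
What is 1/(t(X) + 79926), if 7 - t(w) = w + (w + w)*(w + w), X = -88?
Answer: 1/49045 ≈ 2.0389e-5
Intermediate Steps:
t(w) = 7 - w - 4*w² (t(w) = 7 - (w + (w + w)*(w + w)) = 7 - (w + (2*w)*(2*w)) = 7 - (w + 4*w²) = 7 + (-w - 4*w²) = 7 - w - 4*w²)
1/(t(X) + 79926) = 1/((7 - 1*(-88) - 4*(-88)²) + 79926) = 1/((7 + 88 - 4*7744) + 79926) = 1/((7 + 88 - 30976) + 79926) = 1/(-30881 + 79926) = 1/49045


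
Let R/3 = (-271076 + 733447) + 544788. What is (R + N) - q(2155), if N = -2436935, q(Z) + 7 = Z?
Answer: 582394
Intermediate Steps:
q(Z) = -7 + Z
R = 3021477 (R = 3*((-271076 + 733447) + 544788) = 3*(462371 + 544788) = 3*1007159 = 3021477)
(R + N) - q(2155) = (3021477 - 2436935) - (-7 + 2155) = 584542 - 1*2148 = 584542 - 2148 = 582394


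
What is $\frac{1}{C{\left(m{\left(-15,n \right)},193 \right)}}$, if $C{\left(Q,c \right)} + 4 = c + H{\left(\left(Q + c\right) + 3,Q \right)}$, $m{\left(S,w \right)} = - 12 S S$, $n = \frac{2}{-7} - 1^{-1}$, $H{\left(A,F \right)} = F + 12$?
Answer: $- \frac{1}{2499} \approx -0.00040016$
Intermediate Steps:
$H{\left(A,F \right)} = 12 + F$
$n = - \frac{9}{7}$ ($n = 2 \left(- \frac{1}{7}\right) - 1 = - \frac{2}{7} - 1 = - \frac{9}{7} \approx -1.2857$)
$m{\left(S,w \right)} = - 12 S^{2}$
$C{\left(Q,c \right)} = 8 + Q + c$ ($C{\left(Q,c \right)} = -4 + \left(c + \left(12 + Q\right)\right) = -4 + \left(12 + Q + c\right) = 8 + Q + c$)
$\frac{1}{C{\left(m{\left(-15,n \right)},193 \right)}} = \frac{1}{8 - 12 \left(-15\right)^{2} + 193} = \frac{1}{8 - 2700 + 193} = \frac{1}{-2499} = - \frac{1}{2499}$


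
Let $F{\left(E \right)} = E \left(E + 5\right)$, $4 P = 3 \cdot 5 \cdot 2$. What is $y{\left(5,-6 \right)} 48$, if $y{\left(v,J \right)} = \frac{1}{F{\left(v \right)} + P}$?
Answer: $\frac{96}{115} \approx 0.83478$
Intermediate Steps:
$P = \frac{15}{2}$ ($P = \frac{3 \cdot 5 \cdot 2}{4} = \frac{15 \cdot 2}{4} = \frac{1}{4} \cdot 30 = \frac{15}{2} \approx 7.5$)
$F{\left(E \right)} = E \left(5 + E\right)$
$y{\left(v,J \right)} = \frac{1}{\frac{15}{2} + v \left(5 + v\right)}$ ($y{\left(v,J \right)} = \frac{1}{v \left(5 + v\right) + \frac{15}{2}} = \frac{1}{\frac{15}{2} + v \left(5 + v\right)}$)
$y{\left(5,-6 \right)} 48 = \frac{2}{15 + 2 \cdot 5 \left(5 + 5\right)} 48 = \frac{2}{15 + 2 \cdot 5 \cdot 10} \cdot 48 = \frac{2}{15 + 100} \cdot 48 = \frac{2}{115} \cdot 48 = \frac{96}{115}$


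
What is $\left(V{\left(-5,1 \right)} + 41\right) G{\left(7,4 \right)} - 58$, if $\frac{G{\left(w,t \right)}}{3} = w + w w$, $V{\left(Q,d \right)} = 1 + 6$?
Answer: $8006$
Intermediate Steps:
$V{\left(Q,d \right)} = 7$
$G{\left(w,t \right)} = 3 w + 3 w^{2}$ ($G{\left(w,t \right)} = 3 \left(w + w w\right) = 3 \left(w + w^{2}\right) = 3 w + 3 w^{2}$)
$\left(V{\left(-5,1 \right)} + 41\right) G{\left(7,4 \right)} - 58 = \left(7 + 41\right) 3 \cdot 7 \left(1 + 7\right) - 58 = 48 \cdot 3 \cdot 7 \cdot 8 - 58 = 48 \cdot 168 - 58 = 8064 - 58 = 8006$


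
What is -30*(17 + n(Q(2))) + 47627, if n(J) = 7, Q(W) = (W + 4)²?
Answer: 46907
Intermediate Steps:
Q(W) = (4 + W)²
-30*(17 + n(Q(2))) + 47627 = -30*(17 + 7) + 47627 = -30*24 + 47627 = -720 + 47627 = 46907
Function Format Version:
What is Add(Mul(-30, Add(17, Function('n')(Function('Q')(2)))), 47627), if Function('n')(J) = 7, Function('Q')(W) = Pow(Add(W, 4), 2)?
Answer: 46907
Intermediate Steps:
Function('Q')(W) = Pow(Add(4, W), 2)
Add(Mul(-30, Add(17, Function('n')(Function('Q')(2)))), 47627) = Add(Mul(-30, Add(17, 7)), 47627) = Add(Mul(-30, 24), 47627) = Add(-720, 47627) = 46907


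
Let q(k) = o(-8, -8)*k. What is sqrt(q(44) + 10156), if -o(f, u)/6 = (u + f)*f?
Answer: 2*I*sqrt(5909) ≈ 153.74*I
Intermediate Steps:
o(f, u) = -6*f*(f + u) (o(f, u) = -6*(u + f)*f = -6*(f + u)*f = -6*f*(f + u))
q(k) = -768*k (q(k) = (-6*(-8)*(-8 - 8))*k = (-6*(-8)*(-16))*k = -768*k)
sqrt(q(44) + 10156) = sqrt(-768*44 + 10156) = sqrt(-33792 + 10156) = sqrt(-23636) = 2*I*sqrt(5909)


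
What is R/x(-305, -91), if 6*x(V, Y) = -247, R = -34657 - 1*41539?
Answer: 457176/247 ≈ 1850.9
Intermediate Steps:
R = -76196 (R = -34657 - 41539 = -76196)
x(V, Y) = -247/6 (x(V, Y) = (1/6)*(-247) = -247/6)
R/x(-305, -91) = -76196/(-247/6) = -76196*(-6/247) = 457176/247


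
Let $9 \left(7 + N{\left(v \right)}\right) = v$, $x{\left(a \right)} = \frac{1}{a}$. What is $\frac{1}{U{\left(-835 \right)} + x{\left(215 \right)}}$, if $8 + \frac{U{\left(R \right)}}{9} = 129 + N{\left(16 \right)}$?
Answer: $\frac{215}{224031} \approx 0.00095969$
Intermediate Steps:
$N{\left(v \right)} = -7 + \frac{v}{9}$
$U{\left(R \right)} = 1042$ ($U{\left(R \right)} = -72 + 9 \left(129 + \left(-7 + \frac{1}{9} \cdot 16\right)\right) = -72 + 9 \left(129 + \left(-7 + \frac{16}{9}\right)\right) = -72 + 9 \left(129 - \frac{47}{9}\right) = -72 + 9 \cdot \frac{1114}{9} = -72 + 1114 = 1042$)
$\frac{1}{U{\left(-835 \right)} + x{\left(215 \right)}} = \frac{1}{1042 + \frac{1}{215}} = \frac{1}{\frac{224031}{215}} = \frac{215}{224031}$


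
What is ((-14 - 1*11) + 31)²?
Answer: 36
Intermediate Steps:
((-14 - 1*11) + 31)² = ((-14 - 11) + 31)² = (-25 + 31)² = 6² = 36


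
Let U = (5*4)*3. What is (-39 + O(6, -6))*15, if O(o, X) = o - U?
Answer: -1395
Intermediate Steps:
U = 60 (U = 20*3 = 60)
O(o, X) = -60 + o (O(o, X) = o - 1*60 = o - 60 = -60 + o)
(-39 + O(6, -6))*15 = (-39 + (-60 + 6))*15 = (-39 - 54)*15 = -93*15 = -1395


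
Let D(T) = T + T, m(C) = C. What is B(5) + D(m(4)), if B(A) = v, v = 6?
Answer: 14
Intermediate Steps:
D(T) = 2*T
B(A) = 6
B(5) + D(m(4)) = 6 + 2*4 = 6 + 8 = 14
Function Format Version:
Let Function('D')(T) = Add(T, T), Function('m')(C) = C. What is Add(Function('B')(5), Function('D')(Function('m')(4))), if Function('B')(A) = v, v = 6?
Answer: 14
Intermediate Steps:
Function('D')(T) = Mul(2, T)
Function('B')(A) = 6
Add(Function('B')(5), Function('D')(Function('m')(4))) = Add(6, Mul(2, 4)) = Add(6, 8) = 14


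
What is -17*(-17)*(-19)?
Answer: -5491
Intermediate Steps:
-17*(-17)*(-19) = 289*(-19) = -5491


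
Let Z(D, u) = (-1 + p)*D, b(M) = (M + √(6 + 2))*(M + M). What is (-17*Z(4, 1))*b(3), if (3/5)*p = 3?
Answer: -4896 - 3264*√2 ≈ -9512.0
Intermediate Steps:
p = 5 (p = (5/3)*3 = 5)
b(M) = 2*M*(M + 2*√2) (b(M) = (M + √8)*(2*M) = (M + 2*√2)*(2*M) = 2*M*(M + 2*√2))
Z(D, u) = 4*D (Z(D, u) = (-1 + 5)*D = 4*D)
(-17*Z(4, 1))*b(3) = (-68*4)*(2*3*(3 + 2*√2)) = (-17*16)*(18 + 12*√2) = -272*(18 + 12*√2) = -4896 - 3264*√2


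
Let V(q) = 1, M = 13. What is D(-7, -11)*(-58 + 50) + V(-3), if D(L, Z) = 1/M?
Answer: 5/13 ≈ 0.38462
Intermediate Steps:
D(L, Z) = 1/13
D(-7, -11)*(-58 + 50) + V(-3) = (-58 + 50)/13 + 1 = (1/13)*(-8) + 1 = -8/13 + 1 = 5/13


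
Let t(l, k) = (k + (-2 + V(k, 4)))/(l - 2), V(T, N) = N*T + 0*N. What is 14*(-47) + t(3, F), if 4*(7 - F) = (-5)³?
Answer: -1875/4 ≈ -468.75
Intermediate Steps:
F = 153/4 (F = 7 - ¼*(-5)³ = 7 - ¼*(-125) = 7 + 125/4 = 153/4 ≈ 38.250)
V(T, N) = N*T (V(T, N) = N*T + 0 = N*T)
t(l, k) = (-2 + 5*k)/(-2 + l) (t(l, k) = (k + (-2 + 4*k))/(l - 2) = (-2 + 5*k)/(-2 + l))
14*(-47) + t(3, F) = 14*(-47) + (-2 + 5*(153/4))/(-2 + 3) = -658 + (-2 + 765/4)/1 = -658 + 1*(757/4) = -658 + 757/4 = -1875/4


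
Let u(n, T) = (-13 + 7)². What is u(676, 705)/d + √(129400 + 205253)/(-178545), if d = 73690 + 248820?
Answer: 18/161255 - √334653/178545 ≈ -0.0031284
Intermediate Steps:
d = 322510
u(n, T) = 36 (u(n, T) = (-6)² = 36)
u(676, 705)/d + √(129400 + 205253)/(-178545) = 36/322510 + √(129400 + 205253)/(-178545) = 36*(1/322510) + √334653*(-1/178545) = 18/161255 - √334653/178545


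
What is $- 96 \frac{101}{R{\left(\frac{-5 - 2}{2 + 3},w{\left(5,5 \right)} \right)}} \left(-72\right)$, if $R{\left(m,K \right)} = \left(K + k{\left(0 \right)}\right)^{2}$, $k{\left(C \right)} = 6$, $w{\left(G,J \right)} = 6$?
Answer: $4848$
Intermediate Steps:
$R{\left(m,K \right)} = \left(6 + K\right)^{2}$ ($R{\left(m,K \right)} = \left(K + 6\right)^{2} = \left(6 + K\right)^{2}$)
$- 96 \frac{101}{R{\left(\frac{-5 - 2}{2 + 3},w{\left(5,5 \right)} \right)}} \left(-72\right) = - 96 \frac{101}{\left(6 + 6\right)^{2}} \left(-72\right) = - 96 \frac{101}{12^{2}} \left(-72\right) = - 96 \cdot \frac{101}{144} \left(-72\right) = - 96 \cdot 101 \cdot \frac{1}{144} \left(-72\right) = \left(-96\right) \frac{101}{144} \left(-72\right) = \left(- \frac{202}{3}\right) \left(-72\right) = 4848$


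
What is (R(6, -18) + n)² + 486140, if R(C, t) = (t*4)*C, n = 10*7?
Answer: 617184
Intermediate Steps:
n = 70
R(C, t) = 4*C*t (R(C, t) = (4*t)*C = 4*C*t)
(R(6, -18) + n)² + 486140 = (4*6*(-18) + 70)² + 486140 = (-432 + 70)² + 486140 = (-362)² + 486140 = 131044 + 486140 = 617184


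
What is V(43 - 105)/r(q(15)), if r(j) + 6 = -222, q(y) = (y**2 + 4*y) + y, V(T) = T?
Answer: 31/114 ≈ 0.27193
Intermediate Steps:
q(y) = y**2 + 5*y
r(j) = -228 (r(j) = -6 - 222 = -228)
V(43 - 105)/r(q(15)) = (43 - 105)/(-228) = -62*(-1/228) = 31/114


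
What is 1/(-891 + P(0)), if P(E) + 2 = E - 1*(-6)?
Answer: -1/887 ≈ -0.0011274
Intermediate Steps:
P(E) = 4 + E (P(E) = -2 + (E - 1*(-6)) = -2 + (E + 6) = -2 + (6 + E) = 4 + E)
1/(-891 + P(0)) = 1/(-891 + (4 + 0)) = 1/(-891 + 4) = 1/(-887) = -1/887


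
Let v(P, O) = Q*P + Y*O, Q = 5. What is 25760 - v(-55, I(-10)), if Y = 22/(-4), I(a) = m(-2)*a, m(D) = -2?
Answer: 26145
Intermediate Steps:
I(a) = -2*a
Y = -11/2 (Y = 22*(-¼) = -11/2 ≈ -5.5000)
v(P, O) = 5*P - 11*O/2
25760 - v(-55, I(-10)) = 25760 - (5*(-55) - (-11)*(-10)) = 25760 - (-275 - 11/2*20) = 25760 - (-275 - 110) = 25760 - 1*(-385) = 25760 + 385 = 26145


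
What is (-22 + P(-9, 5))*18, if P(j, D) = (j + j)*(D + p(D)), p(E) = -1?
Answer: -1692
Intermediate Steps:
P(j, D) = 2*j*(-1 + D) (P(j, D) = (j + j)*(D - 1) = (2*j)*(-1 + D) = 2*j*(-1 + D))
(-22 + P(-9, 5))*18 = (-22 + 2*(-9)*(-1 + 5))*18 = (-22 + 2*(-9)*4)*18 = (-22 - 72)*18 = -94*18 = -1692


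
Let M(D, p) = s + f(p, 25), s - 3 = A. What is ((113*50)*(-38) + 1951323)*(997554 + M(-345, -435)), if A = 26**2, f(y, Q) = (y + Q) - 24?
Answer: 1732800692777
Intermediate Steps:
f(y, Q) = -24 + Q + y (f(y, Q) = (Q + y) - 24 = -24 + Q + y)
A = 676
s = 679 (s = 3 + 676 = 679)
M(D, p) = 680 + p (M(D, p) = 679 + (-24 + 25 + p) = 679 + (1 + p) = 680 + p)
((113*50)*(-38) + 1951323)*(997554 + M(-345, -435)) = ((113*50)*(-38) + 1951323)*(997554 + (680 - 435)) = (5650*(-38) + 1951323)*(997554 + 245) = (-214700 + 1951323)*997799 = 1736623*997799 = 1732800692777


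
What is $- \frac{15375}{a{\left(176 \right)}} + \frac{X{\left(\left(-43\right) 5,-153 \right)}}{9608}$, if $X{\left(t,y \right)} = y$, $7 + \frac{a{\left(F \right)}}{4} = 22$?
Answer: $- \frac{2462203}{9608} \approx -256.27$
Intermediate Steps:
$a{\left(F \right)} = 60$ ($a{\left(F \right)} = -28 + 4 \cdot 22 = -28 + 88 = 60$)
$- \frac{15375}{a{\left(176 \right)}} + \frac{X{\left(\left(-43\right) 5,-153 \right)}}{9608} = - \frac{15375}{60} - \frac{153}{9608} = \left(-15375\right) \frac{1}{60} - \frac{153}{9608} = - \frac{1025}{4} - \frac{153}{9608} = - \frac{2462203}{9608}$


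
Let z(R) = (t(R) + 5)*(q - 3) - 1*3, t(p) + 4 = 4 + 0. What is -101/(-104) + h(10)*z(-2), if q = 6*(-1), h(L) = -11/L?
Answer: 27961/520 ≈ 53.771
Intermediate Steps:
q = -6
t(p) = 0 (t(p) = -4 + (4 + 0) = -4 + 4 = 0)
z(R) = -48 (z(R) = (0 + 5)*(-6 - 3) - 1*3 = 5*(-9) - 3 = -45 - 3 = -48)
-101/(-104) + h(10)*z(-2) = -101/(-104) - 11/10*(-48) = -101*(-1/104) - 11*⅒*(-48) = 101/104 - 11/10*(-48) = 101/104 + 264/5 = 27961/520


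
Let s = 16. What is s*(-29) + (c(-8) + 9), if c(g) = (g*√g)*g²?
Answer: -455 - 1024*I*√2 ≈ -455.0 - 1448.2*I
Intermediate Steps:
c(g) = g^(7/2) (c(g) = g^(3/2)*g² = g^(7/2))
s*(-29) + (c(-8) + 9) = 16*(-29) + ((-8)^(7/2) + 9) = -464 + (-1024*I*√2 + 9) = -464 + (9 - 1024*I*√2) = -455 - 1024*I*√2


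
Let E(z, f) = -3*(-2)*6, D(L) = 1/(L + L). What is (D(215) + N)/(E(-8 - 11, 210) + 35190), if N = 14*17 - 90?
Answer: 63641/15147180 ≈ 0.0042015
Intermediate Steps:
D(L) = 1/(2*L)
E(z, f) = 36 (E(z, f) = 6*6 = 36)
N = 148 (N = 238 - 90 = 148)
(D(215) + N)/(E(-8 - 11, 210) + 35190) = ((½)/215 + 148)/(36 + 35190) = ((½)*(1/215) + 148)/35226 = (1/430 + 148)*(1/35226) = (63641/430)*(1/35226) = 63641/15147180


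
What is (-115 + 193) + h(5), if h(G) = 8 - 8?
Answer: 78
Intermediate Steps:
h(G) = 0
(-115 + 193) + h(5) = (-115 + 193) + 0 = 78 + 0 = 78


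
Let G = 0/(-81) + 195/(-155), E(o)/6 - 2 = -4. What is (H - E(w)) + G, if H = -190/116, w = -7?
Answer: 16369/1798 ≈ 9.1040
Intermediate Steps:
E(o) = -12 (E(o) = 12 + 6*(-4) = 12 - 24 = -12)
H = -95/58 (H = -190*1/116 = -95/58 ≈ -1.6379)
G = -39/31 (G = 0*(-1/81) + 195*(-1/155) = 0 - 39/31 = -39/31 ≈ -1.2581)
(H - E(w)) + G = (-95/58 - 1*(-12)) - 39/31 = (-95/58 + 12) - 39/31 = 601/58 - 39/31 = 16369/1798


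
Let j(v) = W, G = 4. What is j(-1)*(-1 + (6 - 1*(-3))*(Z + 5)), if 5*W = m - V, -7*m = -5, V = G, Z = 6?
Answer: -322/5 ≈ -64.400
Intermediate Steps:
V = 4
m = 5/7 (m = -⅐*(-5) = 5/7 ≈ 0.71429)
W = -23/35 (W = (5/7 - 1*4)/5 = (5/7 - 4)/5 = (⅕)*(-23/7) = -23/35 ≈ -0.65714)
j(v) = -23/35
j(-1)*(-1 + (6 - 1*(-3))*(Z + 5)) = -23*(-1 + (6 - 1*(-3))*(6 + 5))/35 = -23*(-1 + (6 + 3)*11)/35 = -23*(-1 + 9*11)/35 = -23*(-1 + 99)/35 = -23/35*98 = -322/5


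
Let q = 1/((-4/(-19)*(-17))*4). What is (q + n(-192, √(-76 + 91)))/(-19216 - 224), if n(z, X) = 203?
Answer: -6133/587520 ≈ -0.010439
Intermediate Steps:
q = -19/272 (q = 1/((-4*(-1/19)*(-17))*4) = 1/(((4/19)*(-17))*4) = 1/(-68/19*4) = 1/(-272/19) = -19/272 ≈ -0.069853)
(q + n(-192, √(-76 + 91)))/(-19216 - 224) = (-19/272 + 203)/(-19216 - 224) = (55197/272)/(-19440) = (55197/272)*(-1/19440) = -6133/587520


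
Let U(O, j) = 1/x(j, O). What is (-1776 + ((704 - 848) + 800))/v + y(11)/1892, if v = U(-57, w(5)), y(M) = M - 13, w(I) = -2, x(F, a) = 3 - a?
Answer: -63571201/946 ≈ -67200.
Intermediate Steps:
y(M) = -13 + M
U(O, j) = 1/(3 - O)
v = 1/60 (v = -1/(-3 - 57) = -1/(-60) = -1*(-1/60) = 1/60 ≈ 0.016667)
(-1776 + ((704 - 848) + 800))/v + y(11)/1892 = (-1776 + ((704 - 848) + 800))/(1/60) + (-13 + 11)/1892 = (-1776 + (-144 + 800))*60 - 2*1/1892 = (-1776 + 656)*60 - 1/946 = -1120*60 - 1/946 = -67200 - 1/946 = -63571201/946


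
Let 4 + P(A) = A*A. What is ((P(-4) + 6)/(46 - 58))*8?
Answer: -12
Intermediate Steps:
P(A) = -4 + A**2 (P(A) = -4 + A*A = -4 + A**2)
((P(-4) + 6)/(46 - 58))*8 = (((-4 + (-4)**2) + 6)/(46 - 58))*8 = (((-4 + 16) + 6)/(-12))*8 = ((12 + 6)*(-1/12))*8 = (18*(-1/12))*8 = -3/2*8 = -12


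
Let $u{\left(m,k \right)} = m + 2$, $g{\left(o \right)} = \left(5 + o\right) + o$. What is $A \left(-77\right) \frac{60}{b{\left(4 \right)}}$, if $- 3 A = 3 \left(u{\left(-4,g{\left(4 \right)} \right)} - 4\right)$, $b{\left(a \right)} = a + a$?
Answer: $-3465$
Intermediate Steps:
$g{\left(o \right)} = 5 + 2 o$
$u{\left(m,k \right)} = 2 + m$
$b{\left(a \right)} = 2 a$
$A = 6$ ($A = - \frac{3 \left(\left(2 - 4\right) - 4\right)}{3} = - \frac{3 \left(-2 - 4\right)}{3} = - \frac{3 \left(-6\right)}{3} = \left(- \frac{1}{3}\right) \left(-18\right) = 6$)
$A \left(-77\right) \frac{60}{b{\left(4 \right)}} = 6 \left(-77\right) \frac{60}{2 \cdot 4} = - 462 \cdot \frac{60}{8} = - 462 \cdot 60 \cdot \frac{1}{8} = \left(-462\right) \frac{15}{2} = -3465$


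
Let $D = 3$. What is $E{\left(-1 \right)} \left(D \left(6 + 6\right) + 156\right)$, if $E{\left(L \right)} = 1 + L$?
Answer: $0$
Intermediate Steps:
$E{\left(-1 \right)} \left(D \left(6 + 6\right) + 156\right) = \left(1 - 1\right) \left(3 \left(6 + 6\right) + 156\right) = 0 \left(3 \cdot 12 + 156\right) = 0 \left(36 + 156\right) = 0 \cdot 192 = 0$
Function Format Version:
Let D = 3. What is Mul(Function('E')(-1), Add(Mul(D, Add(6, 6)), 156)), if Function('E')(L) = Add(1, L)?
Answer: 0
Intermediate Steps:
Mul(Function('E')(-1), Add(Mul(D, Add(6, 6)), 156)) = Mul(Add(1, -1), Add(Mul(3, Add(6, 6)), 156)) = Mul(0, Add(Mul(3, 12), 156)) = Mul(0, Add(36, 156)) = Mul(0, 192) = 0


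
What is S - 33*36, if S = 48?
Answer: -1140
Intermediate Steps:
S - 33*36 = 48 - 33*36 = 48 - 1188 = -1140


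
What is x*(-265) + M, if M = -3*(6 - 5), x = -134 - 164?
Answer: 78967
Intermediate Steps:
x = -298
M = -3 (M = -3*1 = -3)
x*(-265) + M = -298*(-265) - 3 = 78970 - 3 = 78967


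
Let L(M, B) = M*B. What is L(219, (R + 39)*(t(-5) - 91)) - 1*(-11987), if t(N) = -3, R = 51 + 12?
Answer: -2087785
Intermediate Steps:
R = 63
L(M, B) = B*M
L(219, (R + 39)*(t(-5) - 91)) - 1*(-11987) = ((63 + 39)*(-3 - 91))*219 - 1*(-11987) = (102*(-94))*219 + 11987 = -9588*219 + 11987 = -2099772 + 11987 = -2087785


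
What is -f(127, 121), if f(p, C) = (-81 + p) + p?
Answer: -173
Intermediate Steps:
f(p, C) = -81 + 2*p
-f(127, 121) = -(-81 + 2*127) = -(-81 + 254) = -1*173 = -173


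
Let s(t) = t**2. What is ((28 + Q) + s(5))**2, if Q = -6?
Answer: 2209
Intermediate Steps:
((28 + Q) + s(5))**2 = ((28 - 6) + 5**2)**2 = (22 + 25)**2 = 47**2 = 2209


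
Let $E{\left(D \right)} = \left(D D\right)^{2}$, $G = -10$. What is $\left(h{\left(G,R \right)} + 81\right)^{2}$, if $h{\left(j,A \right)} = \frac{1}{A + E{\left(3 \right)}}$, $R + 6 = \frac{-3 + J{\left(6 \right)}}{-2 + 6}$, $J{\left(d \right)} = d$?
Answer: $\frac{602555209}{91809} \approx 6563.1$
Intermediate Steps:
$R = - \frac{21}{4}$ ($R = -6 + \frac{-3 + 6}{-2 + 6} = -6 + \frac{3}{4} = - \frac{21}{4} \approx -5.25$)
$E{\left(D \right)} = D^{4}$ ($E{\left(D \right)} = \left(D^{2}\right)^{2} = D^{4}$)
$h{\left(j,A \right)} = \frac{1}{81 + A}$ ($h{\left(j,A \right)} = \frac{1}{A + 3^{4}} = \frac{1}{A + 81} = \frac{1}{81 + A}$)
$\left(h{\left(G,R \right)} + 81\right)^{2} = \left(\frac{1}{81 - \frac{21}{4}} + 81\right)^{2} = \left(\frac{1}{\frac{303}{4}} + 81\right)^{2} = \left(\frac{4}{303} + 81\right)^{2} = \left(\frac{24547}{303}\right)^{2} = \frac{602555209}{91809}$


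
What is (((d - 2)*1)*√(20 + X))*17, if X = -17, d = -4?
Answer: -102*√3 ≈ -176.67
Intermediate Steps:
(((d - 2)*1)*√(20 + X))*17 = (((-4 - 2)*1)*√(20 - 17))*17 = ((-6*1)*√3)*17 = -6*√3*17 = -102*√3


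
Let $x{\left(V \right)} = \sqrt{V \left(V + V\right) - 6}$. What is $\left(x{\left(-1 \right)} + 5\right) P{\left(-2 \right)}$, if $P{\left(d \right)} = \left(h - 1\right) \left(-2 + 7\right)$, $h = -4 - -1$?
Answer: $-100 - 40 i \approx -100.0 - 40.0 i$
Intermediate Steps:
$h = -3$ ($h = -4 + 1 = -3$)
$P{\left(d \right)} = -20$ ($P{\left(d \right)} = \left(-3 - 1\right) \left(-2 + 7\right) = \left(-4\right) 5 = -20$)
$x{\left(V \right)} = \sqrt{-6 + 2 V^{2}}$ ($x{\left(V \right)} = \sqrt{V 2 V - 6} = \sqrt{2 V^{2} - 6} = \sqrt{-6 + 2 V^{2}}$)
$\left(x{\left(-1 \right)} + 5\right) P{\left(-2 \right)} = \left(\sqrt{-6 + 2 \left(-1\right)^{2}} + 5\right) \left(-20\right) = \left(\sqrt{-6 + 2 \cdot 1} + 5\right) \left(-20\right) = \left(\sqrt{-6 + 2} + 5\right) \left(-20\right) = \left(\sqrt{-4} + 5\right) \left(-20\right) = \left(2 i + 5\right) \left(-20\right) = \left(5 + 2 i\right) \left(-20\right) = -100 - 40 i$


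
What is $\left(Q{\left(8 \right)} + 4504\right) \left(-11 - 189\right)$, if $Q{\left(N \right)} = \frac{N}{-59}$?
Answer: $- \frac{53145600}{59} \approx -9.0077 \cdot 10^{5}$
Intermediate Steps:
$Q{\left(N \right)} = - \frac{N}{59}$ ($Q{\left(N \right)} = N \left(- \frac{1}{59}\right) = - \frac{N}{59}$)
$\left(Q{\left(8 \right)} + 4504\right) \left(-11 - 189\right) = \left(\left(- \frac{1}{59}\right) 8 + 4504\right) \left(-11 - 189\right) = \left(- \frac{8}{59} + 4504\right) \left(-200\right) = \frac{265728}{59} \left(-200\right) = - \frac{53145600}{59}$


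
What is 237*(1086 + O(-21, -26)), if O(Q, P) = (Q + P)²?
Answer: 780915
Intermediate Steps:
O(Q, P) = (P + Q)²
237*(1086 + O(-21, -26)) = 237*(1086 + (-26 - 21)²) = 237*(1086 + (-47)²) = 237*(1086 + 2209) = 237*3295 = 780915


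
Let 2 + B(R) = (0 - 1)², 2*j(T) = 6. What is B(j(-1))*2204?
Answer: -2204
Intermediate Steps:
j(T) = 3 (j(T) = (½)*6 = 3)
B(R) = -1 (B(R) = -2 + (0 - 1)² = -2 + (-1)² = -2 + 1 = -1)
B(j(-1))*2204 = -1*2204 = -2204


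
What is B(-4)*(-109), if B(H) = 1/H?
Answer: 109/4 ≈ 27.250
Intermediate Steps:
B(-4)*(-109) = -109/(-4) = -1/4*(-109) = 109/4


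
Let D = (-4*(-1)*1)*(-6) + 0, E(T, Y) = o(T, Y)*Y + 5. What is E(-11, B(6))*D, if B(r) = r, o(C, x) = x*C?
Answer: 9384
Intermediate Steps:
o(C, x) = C*x
E(T, Y) = 5 + T*Y² (E(T, Y) = (T*Y)*Y + 5 = T*Y² + 5 = 5 + T*Y²)
D = -24 (D = (4*1)*(-6) + 0 = 4*(-6) + 0 = -24 + 0 = -24)
E(-11, B(6))*D = (5 - 11*6²)*(-24) = (5 - 11*36)*(-24) = (5 - 396)*(-24) = -391*(-24) = 9384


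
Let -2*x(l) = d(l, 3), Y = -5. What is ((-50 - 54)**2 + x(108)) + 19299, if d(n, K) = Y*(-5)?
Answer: 60205/2 ≈ 30103.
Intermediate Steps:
d(n, K) = 25 (d(n, K) = -5*(-5) = 25)
x(l) = -25/2 (x(l) = -1/2*25 = -25/2)
((-50 - 54)**2 + x(108)) + 19299 = ((-50 - 54)**2 - 25/2) + 19299 = ((-104)**2 - 25/2) + 19299 = (10816 - 25/2) + 19299 = 21607/2 + 19299 = 60205/2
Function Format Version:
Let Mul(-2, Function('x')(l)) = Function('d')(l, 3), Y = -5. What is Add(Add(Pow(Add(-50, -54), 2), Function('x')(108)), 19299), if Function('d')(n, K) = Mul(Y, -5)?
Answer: Rational(60205, 2) ≈ 30103.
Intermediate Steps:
Function('d')(n, K) = 25 (Function('d')(n, K) = Mul(-5, -5) = 25)
Function('x')(l) = Rational(-25, 2) (Function('x')(l) = Mul(Rational(-1, 2), 25) = Rational(-25, 2))
Add(Add(Pow(Add(-50, -54), 2), Function('x')(108)), 19299) = Add(Add(Pow(Add(-50, -54), 2), Rational(-25, 2)), 19299) = Add(Add(Pow(-104, 2), Rational(-25, 2)), 19299) = Add(Add(10816, Rational(-25, 2)), 19299) = Add(Rational(21607, 2), 19299) = Rational(60205, 2)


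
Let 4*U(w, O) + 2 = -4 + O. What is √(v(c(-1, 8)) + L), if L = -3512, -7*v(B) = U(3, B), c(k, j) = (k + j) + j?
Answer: I*√688415/14 ≈ 59.265*I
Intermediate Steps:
c(k, j) = k + 2*j (c(k, j) = (j + k) + j = k + 2*j)
U(w, O) = -3/2 + O/4 (U(w, O) = -½ + (-4 + O)/4 = -½ + (-1 + O/4) = -3/2 + O/4)
v(B) = 3/14 - B/28 (v(B) = -(-3/2 + B/4)/7 = 3/14 - B/28)
√(v(c(-1, 8)) + L) = √((3/14 - (-1 + 2*8)/28) - 3512) = √((3/14 - (-1 + 16)/28) - 3512) = √((3/14 - 1/28*15) - 3512) = √((3/14 - 15/28) - 3512) = √(-9/28 - 3512) = √(-98345/28) = I*√688415/14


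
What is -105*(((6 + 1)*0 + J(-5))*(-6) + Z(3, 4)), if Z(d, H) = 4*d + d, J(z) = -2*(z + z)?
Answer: 11025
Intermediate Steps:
J(z) = -4*z
Z(d, H) = 5*d
-105*(((6 + 1)*0 + J(-5))*(-6) + Z(3, 4)) = -105*(((6 + 1)*0 - 4*(-5))*(-6) + 5*3) = -105*((7*0 + 20)*(-6) + 15) = -105*((0 + 20)*(-6) + 15) = -105*(20*(-6) + 15) = -105*(-120 + 15) = -105*(-105) = 11025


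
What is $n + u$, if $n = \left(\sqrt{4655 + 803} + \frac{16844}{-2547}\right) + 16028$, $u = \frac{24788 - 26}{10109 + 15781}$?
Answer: $\frac{176090438149}{10990305} + \sqrt{5458} \approx 16096.0$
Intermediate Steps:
$u = \frac{4127}{4315}$ ($u = \frac{24762}{25890} = 24762 \cdot \frac{1}{25890} = \frac{4127}{4315} \approx 0.95643$)
$n = \frac{40806472}{2547} + \sqrt{5458}$ ($n = \left(\sqrt{5458} + 16844 \left(- \frac{1}{2547}\right)\right) + 16028 = \left(\sqrt{5458} - \frac{16844}{2547}\right) + 16028 = \left(- \frac{16844}{2547} + \sqrt{5458}\right) + 16028 = \frac{40806472}{2547} + \sqrt{5458} \approx 16095.0$)
$n + u = \left(\frac{40806472}{2547} + \sqrt{5458}\right) + \frac{4127}{4315} = \frac{176090438149}{10990305} + \sqrt{5458}$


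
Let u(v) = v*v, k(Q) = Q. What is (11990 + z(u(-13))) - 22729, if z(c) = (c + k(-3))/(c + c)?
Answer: -1814808/169 ≈ -10739.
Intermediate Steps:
u(v) = v²
z(c) = (-3 + c)/(2*c) (z(c) = (c - 3)/(c + c) = (-3 + c)/((2*c)) = (-3 + c)*(1/(2*c)) = (-3 + c)/(2*c))
(11990 + z(u(-13))) - 22729 = (11990 + (-3 + (-13)²)/(2*((-13)²))) - 22729 = (11990 + (½)*(-3 + 169)/169) - 22729 = (11990 + (½)*(1/169)*166) - 22729 = (11990 + 83/169) - 22729 = 2026393/169 - 22729 = -1814808/169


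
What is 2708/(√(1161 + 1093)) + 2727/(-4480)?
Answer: -2727/4480 + 1354*√46/161 ≈ 56.430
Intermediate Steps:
2708/(√(1161 + 1093)) + 2727/(-4480) = 2708/(√2254) + 2727*(-1/4480) = 2708/((7*√46)) - 2727/4480 = 2708*(√46/322) - 2727/4480 = 1354*√46/161 - 2727/4480 = -2727/4480 + 1354*√46/161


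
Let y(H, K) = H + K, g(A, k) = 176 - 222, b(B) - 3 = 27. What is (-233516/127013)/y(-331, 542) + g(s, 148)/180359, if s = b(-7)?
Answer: -43349500422/4833574847737 ≈ -0.0089684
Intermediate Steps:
b(B) = 30 (b(B) = 3 + 27 = 30)
s = 30
g(A, k) = -46
(-233516/127013)/y(-331, 542) + g(s, 148)/180359 = (-233516/127013)/(-331 + 542) - 46/180359 = -233516*1/127013/211 - 46*1/180359 = -233516/127013*1/211 - 46/180359 = -233516/26799743 - 46/180359 = -43349500422/4833574847737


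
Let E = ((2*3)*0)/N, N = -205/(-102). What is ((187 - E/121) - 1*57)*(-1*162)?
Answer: -21060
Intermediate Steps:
N = 205/102 (N = -205*(-1/102) = 205/102 ≈ 2.0098)
E = 0 (E = ((2*3)*0)/(205/102) = (6*0)*(102/205) = 0*(102/205) = 0)
((187 - E/121) - 1*57)*(-1*162) = ((187 - 0/121) - 1*57)*(-1*162) = ((187 - 0/121) - 57)*(-162) = ((187 - 1*0) - 57)*(-162) = ((187 + 0) - 57)*(-162) = (187 - 57)*(-162) = 130*(-162) = -21060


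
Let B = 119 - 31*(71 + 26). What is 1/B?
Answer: -1/2888 ≈ -0.00034626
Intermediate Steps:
B = -2888 (B = 119 - 31*97 = 119 - 3007 = -2888)
1/B = 1/(-2888) = -1/2888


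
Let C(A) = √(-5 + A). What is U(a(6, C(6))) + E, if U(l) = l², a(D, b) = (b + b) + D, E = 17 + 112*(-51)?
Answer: -5631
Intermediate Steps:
E = -5695 (E = 17 - 5712 = -5695)
a(D, b) = D + 2*b (a(D, b) = 2*b + D = D + 2*b)
U(a(6, C(6))) + E = (6 + 2*√(-5 + 6))² - 5695 = (6 + 2*√1)² - 5695 = (6 + 2*1)² - 5695 = (6 + 2)² - 5695 = 8² - 5695 = 64 - 5695 = -5631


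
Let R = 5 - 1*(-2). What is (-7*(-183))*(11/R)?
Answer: 2013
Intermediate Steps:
R = 7 (R = 5 + 2 = 7)
(-7*(-183))*(11/R) = (-7*(-183))*(11/7) = 1281*(11*(⅐)) = 1281*(11/7) = 2013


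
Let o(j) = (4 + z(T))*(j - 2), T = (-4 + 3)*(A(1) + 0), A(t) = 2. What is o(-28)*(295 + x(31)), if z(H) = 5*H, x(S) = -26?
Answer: 48420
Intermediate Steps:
T = -2 (T = (-4 + 3)*(2 + 0) = -1*2 = -2)
o(j) = 12 - 6*j (o(j) = (4 + 5*(-2))*(j - 2) = (4 - 10)*(-2 + j) = -6*(-2 + j) = 12 - 6*j)
o(-28)*(295 + x(31)) = (12 - 6*(-28))*(295 - 26) = (12 + 168)*269 = 180*269 = 48420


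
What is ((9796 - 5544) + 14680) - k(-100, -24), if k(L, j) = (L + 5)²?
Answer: 9907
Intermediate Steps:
k(L, j) = (5 + L)²
((9796 - 5544) + 14680) - k(-100, -24) = ((9796 - 5544) + 14680) - (5 - 100)² = (4252 + 14680) - 1*(-95)² = 18932 - 1*9025 = 18932 - 9025 = 9907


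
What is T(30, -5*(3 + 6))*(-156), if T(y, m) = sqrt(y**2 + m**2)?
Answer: -2340*sqrt(13) ≈ -8437.0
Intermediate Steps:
T(y, m) = sqrt(m**2 + y**2)
T(30, -5*(3 + 6))*(-156) = sqrt((-5*(3 + 6))**2 + 30**2)*(-156) = sqrt((-5*9)**2 + 900)*(-156) = sqrt((-45)**2 + 900)*(-156) = sqrt(2025 + 900)*(-156) = sqrt(2925)*(-156) = (15*sqrt(13))*(-156) = -2340*sqrt(13)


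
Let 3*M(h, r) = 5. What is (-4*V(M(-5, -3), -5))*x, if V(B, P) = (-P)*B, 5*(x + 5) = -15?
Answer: 800/3 ≈ 266.67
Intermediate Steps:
M(h, r) = 5/3 (M(h, r) = (⅓)*5 = 5/3)
x = -8 (x = -5 + (⅕)*(-15) = -5 - 3 = -8)
V(B, P) = -B*P
(-4*V(M(-5, -3), -5))*x = -(-4)*5*(-5)/3*(-8) = -4*25/3*(-8) = -100/3*(-8) = 800/3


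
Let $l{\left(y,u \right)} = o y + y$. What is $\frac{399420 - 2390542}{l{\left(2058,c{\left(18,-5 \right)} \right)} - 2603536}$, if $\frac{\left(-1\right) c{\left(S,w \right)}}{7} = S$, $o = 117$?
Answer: $\frac{995561}{1180346} \approx 0.84345$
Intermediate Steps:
$c{\left(S,w \right)} = - 7 S$
$l{\left(y,u \right)} = 118 y$ ($l{\left(y,u \right)} = 117 y + y = 118 y$)
$\frac{399420 - 2390542}{l{\left(2058,c{\left(18,-5 \right)} \right)} - 2603536} = \frac{399420 - 2390542}{118 \cdot 2058 - 2603536} = - \frac{1991122}{242844 - 2603536} = - \frac{1991122}{-2360692} = \left(-1991122\right) \left(- \frac{1}{2360692}\right) = \frac{995561}{1180346}$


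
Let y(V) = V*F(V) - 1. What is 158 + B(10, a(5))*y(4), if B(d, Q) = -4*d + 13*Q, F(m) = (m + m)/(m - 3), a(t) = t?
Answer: 933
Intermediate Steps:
F(m) = 2*m/(-3 + m) (F(m) = (2*m)/(-3 + m) = 2*m/(-3 + m))
y(V) = -1 + 2*V**2/(-3 + V) (y(V) = V*(2*V/(-3 + V)) - 1 = 2*V**2/(-3 + V) - 1 = -1 + 2*V**2/(-3 + V))
158 + B(10, a(5))*y(4) = 158 + (-4*10 + 13*5)*((3 - 1*4 + 2*4**2)/(-3 + 4)) = 158 + (-40 + 65)*((3 - 4 + 2*16)/1) = 158 + 25*(1*(3 - 4 + 32)) = 158 + 25*(1*31) = 158 + 25*31 = 158 + 775 = 933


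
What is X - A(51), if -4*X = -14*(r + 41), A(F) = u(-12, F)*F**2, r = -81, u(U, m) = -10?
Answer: 25870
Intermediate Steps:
A(F) = -10*F**2
X = -140 (X = -(-7)*(-81 + 41)/2 = -(-7)*(-40)/2 = -1/4*560 = -140)
X - A(51) = -140 - (-10)*51**2 = -140 - (-10)*2601 = -140 - 1*(-26010) = -140 + 26010 = 25870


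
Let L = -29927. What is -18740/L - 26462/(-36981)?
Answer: 1484952214/1106730387 ≈ 1.3417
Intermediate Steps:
-18740/L - 26462/(-36981) = -18740/(-29927) - 26462/(-36981) = -18740*(-1/29927) - 26462*(-1/36981) = 18740/29927 + 26462/36981 = 1484952214/1106730387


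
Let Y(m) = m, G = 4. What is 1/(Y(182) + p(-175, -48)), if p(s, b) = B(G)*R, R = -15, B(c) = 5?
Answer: 1/107 ≈ 0.0093458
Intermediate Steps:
p(s, b) = -75 (p(s, b) = 5*(-15) = -75)
1/(Y(182) + p(-175, -48)) = 1/(182 - 75) = 1/107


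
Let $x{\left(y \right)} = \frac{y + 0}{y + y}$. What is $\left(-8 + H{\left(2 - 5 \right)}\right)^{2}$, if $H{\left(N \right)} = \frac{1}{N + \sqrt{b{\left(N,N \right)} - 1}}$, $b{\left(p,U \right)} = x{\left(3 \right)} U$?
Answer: $\frac{10 \left(40 \sqrt{10} + 93 i\right)}{6 \sqrt{10} + 13 i} \approx 68.223 + 2.2716 i$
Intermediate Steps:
$x{\left(y \right)} = \frac{1}{2}$ ($x{\left(y \right)} = \frac{y}{2 y} = y \frac{1}{2 y} = \frac{1}{2}$)
$b{\left(p,U \right)} = \frac{U}{2}$
$H{\left(N \right)} = \frac{1}{N + \sqrt{-1 + \frac{N}{2}}}$ ($H{\left(N \right)} = \frac{1}{N + \sqrt{\frac{N}{2} - 1}} = \frac{1}{N + \sqrt{-1 + \frac{N}{2}}}$)
$\left(-8 + H{\left(2 - 5 \right)}\right)^{2} = \left(-8 + \frac{2}{2 \left(2 - 5\right) + \sqrt{2} \sqrt{-2 + \left(2 - 5\right)}}\right)^{2} = \left(-8 + \frac{2}{2 \left(-3\right) + \sqrt{2} \sqrt{-2 - 3}}\right)^{2} = \left(-8 + \frac{2}{-6 + \sqrt{2} \sqrt{-5}}\right)^{2} = \left(-8 + \frac{2}{-6 + \sqrt{2} i \sqrt{5}}\right)^{2} = \left(-8 + \frac{2}{-6 + i \sqrt{10}}\right)^{2}$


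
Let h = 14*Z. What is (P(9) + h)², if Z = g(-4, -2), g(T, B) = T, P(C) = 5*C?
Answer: 121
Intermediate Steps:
Z = -4
h = -56 (h = 14*(-4) = -56)
(P(9) + h)² = (5*9 - 56)² = (45 - 56)² = (-11)² = 121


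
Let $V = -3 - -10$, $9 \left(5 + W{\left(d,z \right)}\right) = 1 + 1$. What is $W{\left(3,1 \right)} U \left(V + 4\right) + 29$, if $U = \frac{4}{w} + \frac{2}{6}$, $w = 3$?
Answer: $- \frac{1582}{27} \approx -58.593$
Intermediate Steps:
$W{\left(d,z \right)} = - \frac{43}{9}$ ($W{\left(d,z \right)} = -5 + \frac{1 + 1}{9} = -5 + \frac{1}{9} \cdot 2 = -5 + \frac{2}{9} = - \frac{43}{9}$)
$U = \frac{5}{3}$ ($U = \frac{4}{3} + \frac{2}{6} = 4 \cdot \frac{1}{3} + 2 \cdot \frac{1}{6} = \frac{4}{3} + \frac{1}{3} = \frac{5}{3} \approx 1.6667$)
$V = 7$ ($V = -3 + 10 = 7$)
$W{\left(3,1 \right)} U \left(V + 4\right) + 29 = \left(- \frac{43}{9}\right) \frac{5}{3} \left(7 + 4\right) + 29 = \left(- \frac{215}{27}\right) 11 + 29 = - \frac{2365}{27} + 29 = - \frac{1582}{27}$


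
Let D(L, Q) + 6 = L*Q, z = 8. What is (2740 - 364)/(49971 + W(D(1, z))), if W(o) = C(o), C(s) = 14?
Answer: 2376/49985 ≈ 0.047534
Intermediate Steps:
D(L, Q) = -6 + L*Q
W(o) = 14
(2740 - 364)/(49971 + W(D(1, z))) = (2740 - 364)/(49971 + 14) = 2376/49985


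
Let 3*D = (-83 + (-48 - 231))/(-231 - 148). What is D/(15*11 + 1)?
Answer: 181/94371 ≈ 0.0019180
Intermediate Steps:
D = 362/1137 (D = ((-83 + (-48 - 231))/(-231 - 148))/3 = ((-83 - 279)/(-379))/3 = (-362*(-1/379))/3 = (1/3)*(362/379) = 362/1137 ≈ 0.31838)
D/(15*11 + 1) = 362/(1137*(15*11 + 1)) = 362/(1137*(165 + 1)) = (362/1137)/166 = (362/1137)*(1/166) = 181/94371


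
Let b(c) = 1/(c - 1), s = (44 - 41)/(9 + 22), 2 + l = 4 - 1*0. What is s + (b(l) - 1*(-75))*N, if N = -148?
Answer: -348685/31 ≈ -11248.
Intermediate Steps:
l = 2 (l = -2 + (4 - 1*0) = -2 + (4 + 0) = -2 + 4 = 2)
s = 3/31 ≈ 0.096774
b(c) = 1/(-1 + c)
s + (b(l) - 1*(-75))*N = 3/31 + (1/(-1 + 2) - 1*(-75))*(-148) = 3/31 + (1/1 + 75)*(-148) = 3/31 + (1 + 75)*(-148) = 3/31 + 76*(-148) = 3/31 - 11248 = -348685/31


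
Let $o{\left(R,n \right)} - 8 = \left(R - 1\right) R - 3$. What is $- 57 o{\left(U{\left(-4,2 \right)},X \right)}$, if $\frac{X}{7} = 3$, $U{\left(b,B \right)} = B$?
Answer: $-399$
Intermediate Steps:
$X = 21$ ($X = 7 \cdot 3 = 21$)
$o{\left(R,n \right)} = 5 + R \left(-1 + R\right)$ ($o{\left(R,n \right)} = 8 + \left(\left(R - 1\right) R - 3\right) = 8 + \left(\left(-1 + R\right) R - 3\right) = 8 + \left(R \left(-1 + R\right) - 3\right) = 8 + \left(-3 + R \left(-1 + R\right)\right) = 5 + R \left(-1 + R\right)$)
$- 57 o{\left(U{\left(-4,2 \right)},X \right)} = - 57 \left(5 + 2^{2} - 2\right) = - 57 \left(5 + 4 - 2\right) = \left(-57\right) 7 = -399$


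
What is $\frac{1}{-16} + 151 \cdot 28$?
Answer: $\frac{67647}{16} \approx 4227.9$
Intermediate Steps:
$\frac{1}{-16} + 151 \cdot 28 = - \frac{1}{16} + 4228 = \frac{67647}{16}$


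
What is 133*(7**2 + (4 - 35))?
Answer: 2394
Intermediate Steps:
133*(7**2 + (4 - 35)) = 133*(49 - 31) = 133*18 = 2394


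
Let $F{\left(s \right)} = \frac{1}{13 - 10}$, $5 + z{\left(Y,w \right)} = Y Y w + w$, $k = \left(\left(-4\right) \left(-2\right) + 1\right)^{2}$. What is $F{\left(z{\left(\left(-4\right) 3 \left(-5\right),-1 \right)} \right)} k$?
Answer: $27$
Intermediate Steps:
$k = 81$ ($k = \left(8 + 1\right)^{2} = 9^{2} = 81$)
$z{\left(Y,w \right)} = -5 + w + w Y^{2}$ ($z{\left(Y,w \right)} = -5 + \left(Y Y w + w\right) = -5 + \left(Y^{2} w + w\right) = -5 + \left(w Y^{2} + w\right) = -5 + \left(w + w Y^{2}\right) = -5 + w + w Y^{2}$)
$F{\left(s \right)} = \frac{1}{3}$
$F{\left(z{\left(\left(-4\right) 3 \left(-5\right),-1 \right)} \right)} k = \frac{1}{3} \cdot 81 = 27$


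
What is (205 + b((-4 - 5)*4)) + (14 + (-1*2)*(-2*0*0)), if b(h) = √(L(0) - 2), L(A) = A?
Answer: 219 + I*√2 ≈ 219.0 + 1.4142*I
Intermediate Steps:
b(h) = I*√2 (b(h) = √(0 - 2) = √(-2) = I*√2)
(205 + b((-4 - 5)*4)) + (14 + (-1*2)*(-2*0*0)) = (205 + I*√2) + (14 + (-1*2)*(-2*0*0)) = (205 + I*√2) + (14 - 0*0) = (205 + I*√2) + (14 - 2*0) = (205 + I*√2) + (14 + 0) = (205 + I*√2) + 14 = 219 + I*√2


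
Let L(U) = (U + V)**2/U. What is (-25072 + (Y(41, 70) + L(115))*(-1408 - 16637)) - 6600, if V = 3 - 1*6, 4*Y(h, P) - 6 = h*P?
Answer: -344409917/23 ≈ -1.4974e+7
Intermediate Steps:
Y(h, P) = 3/2 + P*h/4 (Y(h, P) = 3/2 + (h*P)/4 = 3/2 + (P*h)/4 = 3/2 + P*h/4)
V = -3 (V = 3 - 6 = -3)
L(U) = (-3 + U)**2/U (L(U) = (U - 3)**2/U = (-3 + U)**2/U)
(-25072 + (Y(41, 70) + L(115))*(-1408 - 16637)) - 6600 = (-25072 + ((3/2 + (1/4)*70*41) + (-3 + 115)**2/115)*(-1408 - 16637)) - 6600 = (-25072 + ((3/2 + 1435/2) + (1/115)*112**2)*(-18045)) - 6600 = (-25072 + (719 + (1/115)*12544)*(-18045)) - 6600 = (-25072 + (719 + 12544/115)*(-18045)) - 6600 = (-25072 + (95229/115)*(-18045)) - 6600 = (-25072 - 343681461/23) - 6600 = -344258117/23 - 6600 = -344409917/23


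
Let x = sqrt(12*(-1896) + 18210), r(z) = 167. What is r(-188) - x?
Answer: 167 - I*sqrt(4542) ≈ 167.0 - 67.394*I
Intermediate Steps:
x = I*sqrt(4542) (x = sqrt(-22752 + 18210) = sqrt(-4542) = I*sqrt(4542) ≈ 67.394*I)
r(-188) - x = 167 - I*sqrt(4542)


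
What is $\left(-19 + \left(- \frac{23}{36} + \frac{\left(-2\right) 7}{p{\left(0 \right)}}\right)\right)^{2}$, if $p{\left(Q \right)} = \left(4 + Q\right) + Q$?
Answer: $\frac{693889}{1296} \approx 535.41$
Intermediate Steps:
$p{\left(Q \right)} = 4 + 2 Q$
$\left(-19 + \left(- \frac{23}{36} + \frac{\left(-2\right) 7}{p{\left(0 \right)}}\right)\right)^{2} = \left(-19 + \left(- \frac{23}{36} + \frac{\left(-2\right) 7}{4 + 2 \cdot 0}\right)\right)^{2} = \left(-19 - \left(\frac{23}{36} + \frac{14}{4 + 0}\right)\right)^{2} = \left(-19 - \left(\frac{23}{36} + \frac{14}{4}\right)\right)^{2} = \left(-19 - \frac{149}{36}\right)^{2} = \left(- \frac{833}{36}\right)^{2} = \frac{693889}{1296}$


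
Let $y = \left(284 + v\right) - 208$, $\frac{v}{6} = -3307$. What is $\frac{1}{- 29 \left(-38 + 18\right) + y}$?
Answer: $- \frac{1}{19186} \approx -5.2121 \cdot 10^{-5}$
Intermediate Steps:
$v = -19842$ ($v = 6 \left(-3307\right) = -19842$)
$y = -19766$ ($y = \left(284 - 19842\right) - 208 = -19558 - 208 = -19766$)
$\frac{1}{- 29 \left(-38 + 18\right) + y} = \frac{1}{- 29 \left(-38 + 18\right) - 19766} = \frac{1}{\left(-29\right) \left(-20\right) - 19766} = \frac{1}{580 - 19766} = \frac{1}{-19186} = - \frac{1}{19186}$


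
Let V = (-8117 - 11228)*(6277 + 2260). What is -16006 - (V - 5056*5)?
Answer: 165157539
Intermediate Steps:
V = -165148265 (V = -19345*8537 = -165148265)
-16006 - (V - 5056*5) = -16006 - (-165148265 - 5056*5) = -16006 - (-165148265 - 1*25280) = -16006 - (-165148265 - 25280) = -16006 - 1*(-165173545) = -16006 + 165173545 = 165157539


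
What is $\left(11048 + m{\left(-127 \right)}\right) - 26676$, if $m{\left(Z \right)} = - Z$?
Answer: $-15501$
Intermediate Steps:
$\left(11048 + m{\left(-127 \right)}\right) - 26676 = \left(11048 - -127\right) - 26676 = \left(11048 + 127\right) - 26676 = 11175 - 26676 = -15501$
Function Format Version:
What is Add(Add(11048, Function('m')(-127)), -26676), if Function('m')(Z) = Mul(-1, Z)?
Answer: -15501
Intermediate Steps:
Add(Add(11048, Function('m')(-127)), -26676) = Add(Add(11048, Mul(-1, -127)), -26676) = Add(Add(11048, 127), -26676) = Add(11175, -26676) = -15501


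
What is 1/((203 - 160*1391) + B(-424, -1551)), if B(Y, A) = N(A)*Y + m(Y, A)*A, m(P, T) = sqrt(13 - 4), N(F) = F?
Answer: 1/430614 ≈ 2.3223e-6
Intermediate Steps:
m(P, T) = 3 (m(P, T) = sqrt(9) = 3)
B(Y, A) = 3*A + A*Y (B(Y, A) = A*Y + 3*A = 3*A + A*Y)
1/((203 - 160*1391) + B(-424, -1551)) = 1/((203 - 160*1391) - 1551*(3 - 424)) = 1/((203 - 222560) - 1551*(-421)) = 1/(-222357 + 652971) = 1/430614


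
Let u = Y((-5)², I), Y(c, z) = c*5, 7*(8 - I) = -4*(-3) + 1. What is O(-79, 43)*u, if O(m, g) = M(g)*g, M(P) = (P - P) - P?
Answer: -231125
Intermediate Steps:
M(P) = -P (M(P) = 0 - P = -P)
I = 43/7 (I = 8 - (-4*(-3) + 1)/7 = 8 - (12 + 1)/7 = 8 - ⅐*13 = 8 - 13/7 = 43/7 ≈ 6.1429)
Y(c, z) = 5*c
u = 125 (u = 5*(-5)² = 5*25 = 125)
O(m, g) = -g² (O(m, g) = (-g)*g = -g²)
O(-79, 43)*u = -1*43²*125 = -1*1849*125 = -1849*125 = -231125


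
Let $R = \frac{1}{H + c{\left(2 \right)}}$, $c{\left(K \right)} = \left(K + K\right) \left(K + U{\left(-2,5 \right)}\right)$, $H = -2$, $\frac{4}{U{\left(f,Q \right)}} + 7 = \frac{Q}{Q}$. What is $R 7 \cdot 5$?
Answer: $\frac{21}{2} \approx 10.5$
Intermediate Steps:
$U{\left(f,Q \right)} = - \frac{2}{3}$ ($U{\left(f,Q \right)} = \frac{4}{-7 + \frac{Q}{Q}} = \frac{4}{-7 + 1} = \frac{4}{-6} = 4 \left(- \frac{1}{6}\right) = - \frac{2}{3}$)
$c{\left(K \right)} = 2 K \left(- \frac{2}{3} + K\right)$ ($c{\left(K \right)} = \left(K + K\right) \left(K - \frac{2}{3}\right) = 2 K \left(- \frac{2}{3} + K\right)$)
$R = \frac{3}{10}$ ($R = \frac{1}{-2 + \frac{2}{3} \cdot 2 \left(-2 + 3 \cdot 2\right)} = \frac{1}{-2 + \frac{2}{3} \cdot 2 \left(-2 + 6\right)} = \frac{1}{-2 + \frac{2}{3} \cdot 2 \cdot 4} = \frac{1}{-2 + \frac{16}{3}} = \frac{1}{\frac{10}{3}} = \frac{3}{10} \approx 0.3$)
$R 7 \cdot 5 = \frac{3}{10} \cdot 7 \cdot 5 = \frac{21}{10} \cdot 5 = \frac{21}{2}$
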